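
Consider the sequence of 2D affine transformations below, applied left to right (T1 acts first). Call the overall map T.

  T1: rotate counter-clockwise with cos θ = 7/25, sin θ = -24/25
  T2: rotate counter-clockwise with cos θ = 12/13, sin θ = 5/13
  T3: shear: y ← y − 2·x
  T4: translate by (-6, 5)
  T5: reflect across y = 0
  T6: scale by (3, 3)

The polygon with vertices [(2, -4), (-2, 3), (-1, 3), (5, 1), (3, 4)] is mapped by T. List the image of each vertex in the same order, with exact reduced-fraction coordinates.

T1 rotate counter-clockwise with cos θ = 7/25, sin θ = -24/25: (2, -4) → (-82/25, -76/25); (-2, 3) → (58/25, 69/25); (-1, 3) → (13/5, 9/5); (5, 1) → (59/25, -113/25); (3, 4) → (117/25, -44/25)
T2 rotate counter-clockwise with cos θ = 12/13, sin θ = 5/13: (-82/25, -76/25) → (-604/325, -1322/325); (58/25, 69/25) → (27/25, 86/25); (13/5, 9/5) → (111/65, 173/65); (59/25, -113/25) → (1273/325, -1061/325); (117/25, -44/25) → (1624/325, 57/325)
T3 shear: y ← y − 2·x: (-604/325, -1322/325) → (-604/325, -114/325); (27/25, 86/25) → (27/25, 32/25); (111/65, 173/65) → (111/65, -49/65); (1273/325, -1061/325) → (1273/325, -3607/325); (1624/325, 57/325) → (1624/325, -3191/325)
T4 translate by (-6, 5): (-604/325, -114/325) → (-2554/325, 1511/325); (27/25, 32/25) → (-123/25, 157/25); (111/65, -49/65) → (-279/65, 276/65); (1273/325, -3607/325) → (-677/325, -1982/325); (1624/325, -3191/325) → (-326/325, -1566/325)
T5 reflect across y = 0: (-2554/325, 1511/325) → (-2554/325, -1511/325); (-123/25, 157/25) → (-123/25, -157/25); (-279/65, 276/65) → (-279/65, -276/65); (-677/325, -1982/325) → (-677/325, 1982/325); (-326/325, -1566/325) → (-326/325, 1566/325)
T6 scale by (3, 3): (-2554/325, -1511/325) → (-7662/325, -4533/325); (-123/25, -157/25) → (-369/25, -471/25); (-279/65, -276/65) → (-837/65, -828/65); (-677/325, 1982/325) → (-2031/325, 5946/325); (-326/325, 1566/325) → (-978/325, 4698/325)

image vertices: (-7662/325, -4533/325), (-369/25, -471/25), (-837/65, -828/65), (-2031/325, 5946/325), (-978/325, 4698/325)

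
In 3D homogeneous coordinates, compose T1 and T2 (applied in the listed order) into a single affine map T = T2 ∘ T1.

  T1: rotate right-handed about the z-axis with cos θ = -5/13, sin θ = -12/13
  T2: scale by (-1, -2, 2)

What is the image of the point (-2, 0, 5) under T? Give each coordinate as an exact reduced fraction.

T(p) = (-10/13, -48/13, 10)

T1 rotate right-handed about the z-axis with cos θ = -5/13, sin θ = -12/13: (-2, 0, 5) → (10/13, 24/13, 5)
T2 scale by (-1, -2, 2): (10/13, 24/13, 5) → (-10/13, -48/13, 10)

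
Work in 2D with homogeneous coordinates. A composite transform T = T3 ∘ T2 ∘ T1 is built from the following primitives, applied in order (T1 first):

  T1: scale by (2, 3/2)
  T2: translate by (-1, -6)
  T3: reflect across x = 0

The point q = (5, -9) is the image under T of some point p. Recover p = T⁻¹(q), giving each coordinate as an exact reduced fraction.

T1 = [2 0 0; 0 3/2 0; 0 0 1]
T2·T1 = [2 0 -1; 0 3/2 -6; 0 0 1]
T3·…·T1 = [-2 0 1; 0 3/2 -6; 0 0 1]
det M = -3; M⁻¹ = [-1/2 0 1/2; 0 2/3 4; 0 0 1]
M⁻¹ · (5, -9)ᵀ = (-2, -2)ᵀ

p = (-2, -2)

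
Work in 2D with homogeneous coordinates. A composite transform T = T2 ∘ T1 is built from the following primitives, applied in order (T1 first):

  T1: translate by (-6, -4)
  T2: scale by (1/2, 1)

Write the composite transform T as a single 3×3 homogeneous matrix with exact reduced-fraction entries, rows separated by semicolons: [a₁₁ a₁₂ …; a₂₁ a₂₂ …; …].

T = [1/2 0 -3; 0 1 -4; 0 0 1]

T1 = [1 0 -6; 0 1 -4; 0 0 1]
T2·T1 = [1/2 0 -3; 0 1 -4; 0 0 1]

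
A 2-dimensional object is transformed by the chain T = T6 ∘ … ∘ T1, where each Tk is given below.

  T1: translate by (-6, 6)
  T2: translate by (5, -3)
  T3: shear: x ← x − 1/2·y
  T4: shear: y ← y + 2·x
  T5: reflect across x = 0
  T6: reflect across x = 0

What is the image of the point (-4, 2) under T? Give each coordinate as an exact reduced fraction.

T1 translate by (-6, 6): (-4, 2) → (-10, 8)
T2 translate by (5, -3): (-10, 8) → (-5, 5)
T3 shear: x ← x − 1/2·y: (-5, 5) → (-15/2, 5)
T4 shear: y ← y + 2·x: (-15/2, 5) → (-15/2, -10)
T5 reflect across x = 0: (-15/2, -10) → (15/2, -10)
T6 reflect across x = 0: (15/2, -10) → (-15/2, -10)

T(p) = (-15/2, -10)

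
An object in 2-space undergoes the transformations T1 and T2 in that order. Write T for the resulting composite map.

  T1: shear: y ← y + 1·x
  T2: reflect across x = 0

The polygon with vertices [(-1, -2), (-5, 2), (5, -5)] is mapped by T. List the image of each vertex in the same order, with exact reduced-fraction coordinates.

image vertices: (1, -3), (5, -3), (-5, 0)

T1 shear: y ← y + 1·x: (-1, -2) → (-1, -3); (-5, 2) → (-5, -3); (5, -5) → (5, 0)
T2 reflect across x = 0: (-1, -3) → (1, -3); (-5, -3) → (5, -3); (5, 0) → (-5, 0)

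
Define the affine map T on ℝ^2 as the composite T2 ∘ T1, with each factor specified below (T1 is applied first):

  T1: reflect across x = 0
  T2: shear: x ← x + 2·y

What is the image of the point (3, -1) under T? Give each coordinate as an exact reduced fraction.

T(p) = (-5, -1)

T1 reflect across x = 0: (3, -1) → (-3, -1)
T2 shear: x ← x + 2·y: (-3, -1) → (-5, -1)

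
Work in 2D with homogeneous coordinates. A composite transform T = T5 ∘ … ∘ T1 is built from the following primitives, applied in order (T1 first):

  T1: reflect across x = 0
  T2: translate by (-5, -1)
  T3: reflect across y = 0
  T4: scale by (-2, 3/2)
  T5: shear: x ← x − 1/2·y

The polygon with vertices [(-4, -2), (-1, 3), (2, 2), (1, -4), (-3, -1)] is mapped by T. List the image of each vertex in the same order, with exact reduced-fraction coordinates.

image vertices: (-1/4, 9/2), (19/2, -3), (59/4, -3/2), (33/4, 15/2), (5/2, 3)

T1 reflect across x = 0: (-4, -2) → (4, -2); (-1, 3) → (1, 3); (2, 2) → (-2, 2); (1, -4) → (-1, -4); (-3, -1) → (3, -1)
T2 translate by (-5, -1): (4, -2) → (-1, -3); (1, 3) → (-4, 2); (-2, 2) → (-7, 1); (-1, -4) → (-6, -5); (3, -1) → (-2, -2)
T3 reflect across y = 0: (-1, -3) → (-1, 3); (-4, 2) → (-4, -2); (-7, 1) → (-7, -1); (-6, -5) → (-6, 5); (-2, -2) → (-2, 2)
T4 scale by (-2, 3/2): (-1, 3) → (2, 9/2); (-4, -2) → (8, -3); (-7, -1) → (14, -3/2); (-6, 5) → (12, 15/2); (-2, 2) → (4, 3)
T5 shear: x ← x − 1/2·y: (2, 9/2) → (-1/4, 9/2); (8, -3) → (19/2, -3); (14, -3/2) → (59/4, -3/2); (12, 15/2) → (33/4, 15/2); (4, 3) → (5/2, 3)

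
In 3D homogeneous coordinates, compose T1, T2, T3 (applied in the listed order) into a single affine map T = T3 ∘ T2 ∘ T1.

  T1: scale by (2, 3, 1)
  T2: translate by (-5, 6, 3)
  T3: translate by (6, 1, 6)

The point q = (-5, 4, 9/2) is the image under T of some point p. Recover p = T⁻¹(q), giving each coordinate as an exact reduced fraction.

p = (-3, -1, -9/2)

T1 = [2 0 0 0; 0 3 0 0; 0 0 1 0; 0 0 0 1]
T2·T1 = [2 0 0 -5; 0 3 0 6; 0 0 1 3; 0 0 0 1]
T3·…·T1 = [2 0 0 1; 0 3 0 7; 0 0 1 9; 0 0 0 1]
det M = 6; M⁻¹ = [1/2 0 0 -1/2; 0 1/3 0 -7/3; 0 0 1 -9; 0 0 0 1]
M⁻¹ · (-5, 4, 9/2)ᵀ = (-3, -1, -9/2)ᵀ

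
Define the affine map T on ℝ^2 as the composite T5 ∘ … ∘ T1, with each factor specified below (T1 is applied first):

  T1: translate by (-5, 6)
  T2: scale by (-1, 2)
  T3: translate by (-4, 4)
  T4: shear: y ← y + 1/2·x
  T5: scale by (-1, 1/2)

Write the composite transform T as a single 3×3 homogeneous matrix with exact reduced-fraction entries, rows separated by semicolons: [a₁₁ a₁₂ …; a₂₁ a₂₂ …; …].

T1 = [1 0 -5; 0 1 6; 0 0 1]
T2·T1 = [-1 0 5; 0 2 12; 0 0 1]
T3·…·T1 = [-1 0 1; 0 2 16; 0 0 1]
T4·…·T1 = [-1 0 1; -1/2 2 33/2; 0 0 1]
T5·…·T1 = [1 0 -1; -1/4 1 33/4; 0 0 1]

T = [1 0 -1; -1/4 1 33/4; 0 0 1]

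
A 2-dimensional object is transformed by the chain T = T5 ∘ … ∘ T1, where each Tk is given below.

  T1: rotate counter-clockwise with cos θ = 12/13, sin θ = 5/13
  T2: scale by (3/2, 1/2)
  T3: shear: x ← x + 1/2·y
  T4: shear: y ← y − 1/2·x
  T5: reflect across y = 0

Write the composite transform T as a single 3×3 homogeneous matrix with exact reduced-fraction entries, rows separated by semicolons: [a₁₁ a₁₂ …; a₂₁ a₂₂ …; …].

T = [77/52 -9/26 0; 57/104 -33/52 0; 0 0 1]

T1 = [12/13 -5/13 0; 5/13 12/13 0; 0 0 1]
T2·T1 = [18/13 -15/26 0; 5/26 6/13 0; 0 0 1]
T3·…·T1 = [77/52 -9/26 0; 5/26 6/13 0; 0 0 1]
T4·…·T1 = [77/52 -9/26 0; -57/104 33/52 0; 0 0 1]
T5·…·T1 = [77/52 -9/26 0; 57/104 -33/52 0; 0 0 1]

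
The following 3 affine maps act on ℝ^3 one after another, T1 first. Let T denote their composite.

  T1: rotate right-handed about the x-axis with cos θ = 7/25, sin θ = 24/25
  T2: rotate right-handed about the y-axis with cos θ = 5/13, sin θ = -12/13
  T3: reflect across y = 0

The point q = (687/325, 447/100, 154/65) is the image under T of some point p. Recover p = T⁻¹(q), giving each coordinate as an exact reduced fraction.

p = (3, -9/4, 4)

T1 = [1 0 0 0; 0 7/25 -24/25 0; 0 24/25 7/25 0; 0 0 0 1]
T2·T1 = [5/13 -288/325 -84/325 0; 0 7/25 -24/25 0; 12/13 24/65 7/65 0; 0 0 0 1]
T3·…·T1 = [5/13 -288/325 -84/325 0; 0 -7/25 24/25 0; 12/13 24/65 7/65 0; 0 0 0 1]
det M = -1; M⁻¹ = [5/13 0 12/13 0; -288/325 -7/25 24/65 0; -84/325 24/25 7/65 0; 0 0 0 1]
M⁻¹ · (687/325, 447/100, 154/65)ᵀ = (3, -9/4, 4)ᵀ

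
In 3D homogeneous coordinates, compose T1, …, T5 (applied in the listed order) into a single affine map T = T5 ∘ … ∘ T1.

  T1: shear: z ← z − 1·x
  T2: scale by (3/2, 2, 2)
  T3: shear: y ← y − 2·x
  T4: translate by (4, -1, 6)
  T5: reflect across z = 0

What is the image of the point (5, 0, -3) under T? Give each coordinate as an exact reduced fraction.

T(p) = (23/2, -16, 10)

T1 shear: z ← z − 1·x: (5, 0, -3) → (5, 0, -8)
T2 scale by (3/2, 2, 2): (5, 0, -8) → (15/2, 0, -16)
T3 shear: y ← y − 2·x: (15/2, 0, -16) → (15/2, -15, -16)
T4 translate by (4, -1, 6): (15/2, -15, -16) → (23/2, -16, -10)
T5 reflect across z = 0: (23/2, -16, -10) → (23/2, -16, 10)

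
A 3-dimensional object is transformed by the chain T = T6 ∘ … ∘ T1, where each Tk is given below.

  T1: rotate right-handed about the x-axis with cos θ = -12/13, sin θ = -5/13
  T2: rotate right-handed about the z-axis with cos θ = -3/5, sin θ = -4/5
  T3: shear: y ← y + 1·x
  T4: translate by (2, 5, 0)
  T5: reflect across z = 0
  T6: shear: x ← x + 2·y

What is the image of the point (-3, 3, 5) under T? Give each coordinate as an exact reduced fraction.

T(p) = (1377/65, 587/65, 75/13)

T1 rotate right-handed about the x-axis with cos θ = -12/13, sin θ = -5/13: (-3, 3, 5) → (-3, -11/13, -75/13)
T2 rotate right-handed about the z-axis with cos θ = -3/5, sin θ = -4/5: (-3, -11/13, -75/13) → (73/65, 189/65, -75/13)
T3 shear: y ← y + 1·x: (73/65, 189/65, -75/13) → (73/65, 262/65, -75/13)
T4 translate by (2, 5, 0): (73/65, 262/65, -75/13) → (203/65, 587/65, -75/13)
T5 reflect across z = 0: (203/65, 587/65, -75/13) → (203/65, 587/65, 75/13)
T6 shear: x ← x + 2·y: (203/65, 587/65, 75/13) → (1377/65, 587/65, 75/13)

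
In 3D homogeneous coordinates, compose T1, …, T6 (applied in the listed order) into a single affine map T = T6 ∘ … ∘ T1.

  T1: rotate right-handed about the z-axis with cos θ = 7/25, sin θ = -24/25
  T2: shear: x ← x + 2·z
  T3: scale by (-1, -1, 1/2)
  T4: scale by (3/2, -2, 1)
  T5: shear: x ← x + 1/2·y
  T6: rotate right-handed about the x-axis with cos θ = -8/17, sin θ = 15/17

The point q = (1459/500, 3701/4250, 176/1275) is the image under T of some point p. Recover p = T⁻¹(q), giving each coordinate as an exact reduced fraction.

p = (1/2, 6/5, -5/3)

T1 = [7/25 24/25 0 0; -24/25 7/25 0 0; 0 0 1 0; 0 0 0 1]
T2·T1 = [7/25 24/25 2 0; -24/25 7/25 0 0; 0 0 1 0; 0 0 0 1]
T3·…·T1 = [-7/25 -24/25 -2 0; 24/25 -7/25 0 0; 0 0 1/2 0; 0 0 0 1]
T4·…·T1 = [-21/50 -36/25 -3 0; -48/25 14/25 0 0; 0 0 1/2 0; 0 0 0 1]
T5·…·T1 = [-69/50 -29/25 -3 0; -48/25 14/25 0 0; 0 0 1/2 0; 0 0 0 1]
T6·…·T1 = [-69/50 -29/25 -3 0; 384/425 -112/425 -15/34 0; -144/85 42/85 -4/17 0; 0 0 0 1]
det M = -3/2; M⁻¹ = [-14/75 1492/1275 79/425 0; -16/25 1348/425 1881/850 0; 0 -30/17 -16/17 0; 0 0 0 1]
M⁻¹ · (1459/500, 3701/4250, 176/1275)ᵀ = (1/2, 6/5, -5/3)ᵀ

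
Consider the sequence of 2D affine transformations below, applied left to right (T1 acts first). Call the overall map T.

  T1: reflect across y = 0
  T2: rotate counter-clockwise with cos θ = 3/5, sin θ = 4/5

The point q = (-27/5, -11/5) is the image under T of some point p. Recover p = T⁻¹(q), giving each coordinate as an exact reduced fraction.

p = (-5, -3)

T1 = [1 0 0; 0 -1 0; 0 0 1]
T2·T1 = [3/5 4/5 0; 4/5 -3/5 0; 0 0 1]
det M = -1; M⁻¹ = [3/5 4/5 0; 4/5 -3/5 0; 0 0 1]
M⁻¹ · (-27/5, -11/5)ᵀ = (-5, -3)ᵀ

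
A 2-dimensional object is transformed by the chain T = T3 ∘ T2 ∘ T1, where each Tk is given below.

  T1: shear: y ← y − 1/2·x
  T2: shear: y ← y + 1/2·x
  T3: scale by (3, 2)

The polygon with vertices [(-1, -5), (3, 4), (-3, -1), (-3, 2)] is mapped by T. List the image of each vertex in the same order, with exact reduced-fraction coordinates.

image vertices: (-3, -10), (9, 8), (-9, -2), (-9, 4)

T1 shear: y ← y − 1/2·x: (-1, -5) → (-1, -9/2); (3, 4) → (3, 5/2); (-3, -1) → (-3, 1/2); (-3, 2) → (-3, 7/2)
T2 shear: y ← y + 1/2·x: (-1, -9/2) → (-1, -5); (3, 5/2) → (3, 4); (-3, 1/2) → (-3, -1); (-3, 7/2) → (-3, 2)
T3 scale by (3, 2): (-1, -5) → (-3, -10); (3, 4) → (9, 8); (-3, -1) → (-9, -2); (-3, 2) → (-9, 4)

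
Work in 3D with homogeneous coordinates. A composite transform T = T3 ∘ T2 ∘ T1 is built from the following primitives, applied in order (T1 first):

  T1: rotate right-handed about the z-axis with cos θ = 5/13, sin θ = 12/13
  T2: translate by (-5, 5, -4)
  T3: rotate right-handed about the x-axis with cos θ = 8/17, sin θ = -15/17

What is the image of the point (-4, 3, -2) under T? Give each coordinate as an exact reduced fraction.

T(p) = (-121/13, -914/221, -1104/221)

T1 rotate right-handed about the z-axis with cos θ = 5/13, sin θ = 12/13: (-4, 3, -2) → (-56/13, -33/13, -2)
T2 translate by (-5, 5, -4): (-56/13, -33/13, -2) → (-121/13, 32/13, -6)
T3 rotate right-handed about the x-axis with cos θ = 8/17, sin θ = -15/17: (-121/13, 32/13, -6) → (-121/13, -914/221, -1104/221)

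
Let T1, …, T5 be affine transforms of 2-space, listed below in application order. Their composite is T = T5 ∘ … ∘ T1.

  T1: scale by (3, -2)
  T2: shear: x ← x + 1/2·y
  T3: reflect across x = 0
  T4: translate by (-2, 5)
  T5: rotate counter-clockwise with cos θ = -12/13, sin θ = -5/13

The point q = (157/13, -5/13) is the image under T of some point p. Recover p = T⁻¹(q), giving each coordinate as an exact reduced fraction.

p = (3, 0)

T1 = [3 0 0; 0 -2 0; 0 0 1]
T2·T1 = [3 -1 0; 0 -2 0; 0 0 1]
T3·…·T1 = [-3 1 0; 0 -2 0; 0 0 1]
T4·…·T1 = [-3 1 -2; 0 -2 5; 0 0 1]
T5·…·T1 = [36/13 -22/13 49/13; 15/13 19/13 -50/13; 0 0 1]
det M = 6; M⁻¹ = [19/78 11/39 1/6; -5/26 6/13 5/2; 0 0 1]
M⁻¹ · (157/13, -5/13)ᵀ = (3, 0)ᵀ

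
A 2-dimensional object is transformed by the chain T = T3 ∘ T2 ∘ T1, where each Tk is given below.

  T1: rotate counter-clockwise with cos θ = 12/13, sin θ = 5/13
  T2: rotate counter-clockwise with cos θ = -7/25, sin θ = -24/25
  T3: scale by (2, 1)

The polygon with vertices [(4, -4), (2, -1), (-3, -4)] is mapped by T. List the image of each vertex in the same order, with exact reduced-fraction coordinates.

T1 rotate counter-clockwise with cos θ = 12/13, sin θ = 5/13: (4, -4) → (68/13, -28/13); (2, -1) → (29/13, -2/13); (-3, -4) → (-16/13, -63/13)
T2 rotate counter-clockwise with cos θ = -7/25, sin θ = -24/25: (68/13, -28/13) → (-1148/325, -1436/325); (29/13, -2/13) → (-251/325, -682/325); (-16/13, -63/13) → (-56/13, 33/13)
T3 scale by (2, 1): (-1148/325, -1436/325) → (-2296/325, -1436/325); (-251/325, -682/325) → (-502/325, -682/325); (-56/13, 33/13) → (-112/13, 33/13)

image vertices: (-2296/325, -1436/325), (-502/325, -682/325), (-112/13, 33/13)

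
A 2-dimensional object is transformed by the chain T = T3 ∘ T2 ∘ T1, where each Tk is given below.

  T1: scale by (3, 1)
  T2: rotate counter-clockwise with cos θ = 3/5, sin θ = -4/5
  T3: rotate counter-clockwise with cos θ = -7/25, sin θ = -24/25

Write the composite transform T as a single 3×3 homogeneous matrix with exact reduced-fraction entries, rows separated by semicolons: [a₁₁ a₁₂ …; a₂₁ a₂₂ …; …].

T = [-351/125 44/125 0; -132/125 -117/125 0; 0 0 1]

T1 = [3 0 0; 0 1 0; 0 0 1]
T2·T1 = [9/5 4/5 0; -12/5 3/5 0; 0 0 1]
T3·…·T1 = [-351/125 44/125 0; -132/125 -117/125 0; 0 0 1]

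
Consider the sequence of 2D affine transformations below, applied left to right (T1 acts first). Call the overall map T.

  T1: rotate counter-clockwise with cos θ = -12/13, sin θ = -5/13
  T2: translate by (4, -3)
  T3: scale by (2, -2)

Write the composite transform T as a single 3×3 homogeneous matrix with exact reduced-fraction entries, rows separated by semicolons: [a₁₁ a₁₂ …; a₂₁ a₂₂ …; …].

T1 = [-12/13 5/13 0; -5/13 -12/13 0; 0 0 1]
T2·T1 = [-12/13 5/13 4; -5/13 -12/13 -3; 0 0 1]
T3·…·T1 = [-24/13 10/13 8; 10/13 24/13 6; 0 0 1]

T = [-24/13 10/13 8; 10/13 24/13 6; 0 0 1]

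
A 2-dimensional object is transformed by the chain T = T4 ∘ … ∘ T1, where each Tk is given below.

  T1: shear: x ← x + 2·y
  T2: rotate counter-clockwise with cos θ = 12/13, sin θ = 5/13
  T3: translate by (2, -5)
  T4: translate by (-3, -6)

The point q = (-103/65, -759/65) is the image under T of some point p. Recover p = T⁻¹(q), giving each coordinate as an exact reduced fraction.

T1 = [1 2 0; 0 1 0; 0 0 1]
T2·T1 = [12/13 19/13 0; 5/13 22/13 0; 0 0 1]
T3·…·T1 = [12/13 19/13 2; 5/13 22/13 -5; 0 0 1]
T4·…·T1 = [12/13 19/13 -1; 5/13 22/13 -11; 0 0 1]
det M = 1; M⁻¹ = [22/13 -19/13 -187/13; -5/13 12/13 127/13; 0 0 1]
M⁻¹ · (-103/65, -759/65)ᵀ = (0, -2/5)ᵀ

p = (0, -2/5)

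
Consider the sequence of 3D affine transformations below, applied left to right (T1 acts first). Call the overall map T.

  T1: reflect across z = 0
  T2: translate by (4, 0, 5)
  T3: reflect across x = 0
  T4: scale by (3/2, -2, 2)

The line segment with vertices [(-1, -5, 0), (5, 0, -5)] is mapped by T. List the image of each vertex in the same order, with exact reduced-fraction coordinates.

image vertices: (-9/2, 10, 10), (-27/2, 0, 20)

T1 reflect across z = 0: (-1, -5, 0) → (-1, -5, 0); (5, 0, -5) → (5, 0, 5)
T2 translate by (4, 0, 5): (-1, -5, 0) → (3, -5, 5); (5, 0, 5) → (9, 0, 10)
T3 reflect across x = 0: (3, -5, 5) → (-3, -5, 5); (9, 0, 10) → (-9, 0, 10)
T4 scale by (3/2, -2, 2): (-3, -5, 5) → (-9/2, 10, 10); (-9, 0, 10) → (-27/2, 0, 20)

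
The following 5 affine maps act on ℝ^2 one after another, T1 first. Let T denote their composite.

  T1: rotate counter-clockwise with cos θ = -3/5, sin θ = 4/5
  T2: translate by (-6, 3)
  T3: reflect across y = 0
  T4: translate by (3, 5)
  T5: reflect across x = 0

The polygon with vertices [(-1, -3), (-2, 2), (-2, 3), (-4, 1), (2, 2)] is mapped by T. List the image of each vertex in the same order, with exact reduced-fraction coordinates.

image vertices: (0, 1), (17/5, 24/5), (21/5, 27/5), (7/5, 29/5), (29/5, 8/5)

T1 rotate counter-clockwise with cos θ = -3/5, sin θ = 4/5: (-1, -3) → (3, 1); (-2, 2) → (-2/5, -14/5); (-2, 3) → (-6/5, -17/5); (-4, 1) → (8/5, -19/5); (2, 2) → (-14/5, 2/5)
T2 translate by (-6, 3): (3, 1) → (-3, 4); (-2/5, -14/5) → (-32/5, 1/5); (-6/5, -17/5) → (-36/5, -2/5); (8/5, -19/5) → (-22/5, -4/5); (-14/5, 2/5) → (-44/5, 17/5)
T3 reflect across y = 0: (-3, 4) → (-3, -4); (-32/5, 1/5) → (-32/5, -1/5); (-36/5, -2/5) → (-36/5, 2/5); (-22/5, -4/5) → (-22/5, 4/5); (-44/5, 17/5) → (-44/5, -17/5)
T4 translate by (3, 5): (-3, -4) → (0, 1); (-32/5, -1/5) → (-17/5, 24/5); (-36/5, 2/5) → (-21/5, 27/5); (-22/5, 4/5) → (-7/5, 29/5); (-44/5, -17/5) → (-29/5, 8/5)
T5 reflect across x = 0: (0, 1) → (0, 1); (-17/5, 24/5) → (17/5, 24/5); (-21/5, 27/5) → (21/5, 27/5); (-7/5, 29/5) → (7/5, 29/5); (-29/5, 8/5) → (29/5, 8/5)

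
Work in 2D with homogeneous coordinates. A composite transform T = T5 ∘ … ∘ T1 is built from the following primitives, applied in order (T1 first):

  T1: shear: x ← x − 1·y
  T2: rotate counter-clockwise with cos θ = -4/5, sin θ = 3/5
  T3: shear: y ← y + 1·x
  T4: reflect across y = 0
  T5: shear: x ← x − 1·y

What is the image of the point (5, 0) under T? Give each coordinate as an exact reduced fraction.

T(p) = (-5, 1)

T1 shear: x ← x − 1·y: (5, 0) → (5, 0)
T2 rotate counter-clockwise with cos θ = -4/5, sin θ = 3/5: (5, 0) → (-4, 3)
T3 shear: y ← y + 1·x: (-4, 3) → (-4, -1)
T4 reflect across y = 0: (-4, -1) → (-4, 1)
T5 shear: x ← x − 1·y: (-4, 1) → (-5, 1)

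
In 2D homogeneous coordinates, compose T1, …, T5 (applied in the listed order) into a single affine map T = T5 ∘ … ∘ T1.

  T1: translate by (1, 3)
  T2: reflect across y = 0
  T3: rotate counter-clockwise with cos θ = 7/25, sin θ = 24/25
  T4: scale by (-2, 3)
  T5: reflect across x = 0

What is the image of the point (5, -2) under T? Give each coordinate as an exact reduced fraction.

T1 translate by (1, 3): (5, -2) → (6, 1)
T2 reflect across y = 0: (6, 1) → (6, -1)
T3 rotate counter-clockwise with cos θ = 7/25, sin θ = 24/25: (6, -1) → (66/25, 137/25)
T4 scale by (-2, 3): (66/25, 137/25) → (-132/25, 411/25)
T5 reflect across x = 0: (-132/25, 411/25) → (132/25, 411/25)

T(p) = (132/25, 411/25)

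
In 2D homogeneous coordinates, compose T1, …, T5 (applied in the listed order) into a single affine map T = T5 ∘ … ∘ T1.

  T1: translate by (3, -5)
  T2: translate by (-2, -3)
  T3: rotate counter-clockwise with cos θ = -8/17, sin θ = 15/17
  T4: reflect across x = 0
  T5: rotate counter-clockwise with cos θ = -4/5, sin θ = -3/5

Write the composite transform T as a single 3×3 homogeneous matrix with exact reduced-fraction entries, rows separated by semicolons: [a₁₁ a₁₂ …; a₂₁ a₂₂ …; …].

T1 = [1 0 3; 0 1 -5; 0 0 1]
T2·T1 = [1 0 1; 0 1 -8; 0 0 1]
T3·…·T1 = [-8/17 -15/17 112/17; 15/17 -8/17 79/17; 0 0 1]
T4·…·T1 = [8/17 15/17 -112/17; 15/17 -8/17 79/17; 0 0 1]
T5·…·T1 = [13/85 -84/85 137/17; -84/85 -13/85 4/17; 0 0 1]

T = [13/85 -84/85 137/17; -84/85 -13/85 4/17; 0 0 1]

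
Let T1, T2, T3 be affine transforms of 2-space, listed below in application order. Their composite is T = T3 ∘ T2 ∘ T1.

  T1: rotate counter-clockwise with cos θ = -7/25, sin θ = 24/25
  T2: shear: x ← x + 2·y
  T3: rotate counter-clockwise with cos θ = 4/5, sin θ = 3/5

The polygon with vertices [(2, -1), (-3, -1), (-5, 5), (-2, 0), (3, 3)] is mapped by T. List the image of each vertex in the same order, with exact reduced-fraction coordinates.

T1 rotate counter-clockwise with cos θ = -7/25, sin θ = 24/25: (2, -1) → (2/5, 11/5); (-3, -1) → (9/5, -13/5); (-5, 5) → (-17/5, -31/5); (-2, 0) → (14/25, -48/25); (3, 3) → (-93/25, 51/25)
T2 shear: x ← x + 2·y: (2/5, 11/5) → (24/5, 11/5); (9/5, -13/5) → (-17/5, -13/5); (-17/5, -31/5) → (-79/5, -31/5); (14/25, -48/25) → (-82/25, -48/25); (-93/25, 51/25) → (9/25, 51/25)
T3 rotate counter-clockwise with cos θ = 4/5, sin θ = 3/5: (24/5, 11/5) → (63/25, 116/25); (-17/5, -13/5) → (-29/25, -103/25); (-79/5, -31/5) → (-223/25, -361/25); (-82/25, -48/25) → (-184/125, -438/125); (9/25, 51/25) → (-117/125, 231/125)

image vertices: (63/25, 116/25), (-29/25, -103/25), (-223/25, -361/25), (-184/125, -438/125), (-117/125, 231/125)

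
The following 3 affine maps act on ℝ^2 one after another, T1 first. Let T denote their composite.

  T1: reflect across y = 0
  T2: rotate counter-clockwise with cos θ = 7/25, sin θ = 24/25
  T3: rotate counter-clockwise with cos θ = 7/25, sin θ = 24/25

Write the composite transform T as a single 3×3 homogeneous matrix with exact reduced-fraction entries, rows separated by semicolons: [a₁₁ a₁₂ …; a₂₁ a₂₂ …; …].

T = [-527/625 336/625 0; 336/625 527/625 0; 0 0 1]

T1 = [1 0 0; 0 -1 0; 0 0 1]
T2·T1 = [7/25 24/25 0; 24/25 -7/25 0; 0 0 1]
T3·…·T1 = [-527/625 336/625 0; 336/625 527/625 0; 0 0 1]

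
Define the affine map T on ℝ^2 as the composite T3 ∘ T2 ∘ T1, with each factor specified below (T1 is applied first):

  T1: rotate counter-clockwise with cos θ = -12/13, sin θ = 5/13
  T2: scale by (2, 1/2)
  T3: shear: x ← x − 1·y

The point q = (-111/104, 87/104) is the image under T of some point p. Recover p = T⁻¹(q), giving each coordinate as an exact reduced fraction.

p = (3/4, -3/2)

T1 = [-12/13 -5/13 0; 5/13 -12/13 0; 0 0 1]
T2·T1 = [-24/13 -10/13 0; 5/26 -6/13 0; 0 0 1]
T3·…·T1 = [-53/26 -4/13 0; 5/26 -6/13 0; 0 0 1]
det M = 1; M⁻¹ = [-6/13 4/13 0; -5/26 -53/26 0; 0 0 1]
M⁻¹ · (-111/104, 87/104)ᵀ = (3/4, -3/2)ᵀ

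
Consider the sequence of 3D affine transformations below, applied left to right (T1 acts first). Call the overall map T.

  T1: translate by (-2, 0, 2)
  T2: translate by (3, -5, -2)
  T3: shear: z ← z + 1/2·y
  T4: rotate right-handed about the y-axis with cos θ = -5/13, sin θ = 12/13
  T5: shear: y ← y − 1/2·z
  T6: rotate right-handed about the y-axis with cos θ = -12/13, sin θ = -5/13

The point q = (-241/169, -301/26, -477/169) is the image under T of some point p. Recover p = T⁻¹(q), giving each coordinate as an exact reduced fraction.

p = (-4, -5, 4)

T1 = [1 0 0 -2; 0 1 0 0; 0 0 1 2; 0 0 0 1]
T2·T1 = [1 0 0 1; 0 1 0 -5; 0 0 1 0; 0 0 0 1]
T3·…·T1 = [1 0 0 1; 0 1 0 -5; 0 1/2 1 -5/2; 0 0 0 1]
T4·…·T1 = [-5/13 6/13 12/13 -35/13; 0 1 0 -5; -12/13 -5/26 -5/13 1/26; 0 0 0 1]
T5·…·T1 = [-5/13 6/13 12/13 -35/13; 6/13 57/52 5/26 -261/52; -12/13 -5/26 -5/13 1/26; 0 0 0 1]
T6·…·T1 = [120/169 -119/338 -119/169 835/338; 6/13 57/52 5/26 -261/52; 119/169 60/169 120/169 -181/169; 0 0 0 1]
det M = 1; M⁻¹ = [120/169 0 119/169 -1; -5/26 1 -6/13 5; -411/676 -1/2 159/169 0; 0 0 0 1]
M⁻¹ · (-241/169, -301/26, -477/169)ᵀ = (-4, -5, 4)ᵀ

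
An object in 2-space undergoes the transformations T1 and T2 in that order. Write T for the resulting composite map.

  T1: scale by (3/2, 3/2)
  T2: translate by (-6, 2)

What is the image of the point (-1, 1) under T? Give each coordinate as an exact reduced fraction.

T1 scale by (3/2, 3/2): (-1, 1) → (-3/2, 3/2)
T2 translate by (-6, 2): (-3/2, 3/2) → (-15/2, 7/2)

T(p) = (-15/2, 7/2)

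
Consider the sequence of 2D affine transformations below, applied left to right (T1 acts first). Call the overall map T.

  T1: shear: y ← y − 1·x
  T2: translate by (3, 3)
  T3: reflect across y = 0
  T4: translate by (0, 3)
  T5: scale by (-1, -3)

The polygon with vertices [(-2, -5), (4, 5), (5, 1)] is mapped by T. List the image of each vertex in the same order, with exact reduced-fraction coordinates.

image vertices: (-1, -9), (-7, 3), (-8, -12)

T1 shear: y ← y − 1·x: (-2, -5) → (-2, -3); (4, 5) → (4, 1); (5, 1) → (5, -4)
T2 translate by (3, 3): (-2, -3) → (1, 0); (4, 1) → (7, 4); (5, -4) → (8, -1)
T3 reflect across y = 0: (1, 0) → (1, 0); (7, 4) → (7, -4); (8, -1) → (8, 1)
T4 translate by (0, 3): (1, 0) → (1, 3); (7, -4) → (7, -1); (8, 1) → (8, 4)
T5 scale by (-1, -3): (1, 3) → (-1, -9); (7, -1) → (-7, 3); (8, 4) → (-8, -12)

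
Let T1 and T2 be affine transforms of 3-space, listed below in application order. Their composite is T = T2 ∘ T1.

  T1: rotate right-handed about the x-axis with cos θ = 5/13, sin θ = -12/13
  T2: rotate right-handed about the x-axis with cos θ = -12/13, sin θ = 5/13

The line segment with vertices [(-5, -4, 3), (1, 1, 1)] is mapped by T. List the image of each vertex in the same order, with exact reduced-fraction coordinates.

T1 rotate right-handed about the x-axis with cos θ = 5/13, sin θ = -12/13: (-5, -4, 3) → (-5, 16/13, 63/13); (1, 1, 1) → (1, 17/13, -7/13)
T2 rotate right-handed about the x-axis with cos θ = -12/13, sin θ = 5/13: (-5, 16/13, 63/13) → (-5, -3, -4); (1, 17/13, -7/13) → (1, -1, 1)

image vertices: (-5, -3, -4), (1, -1, 1)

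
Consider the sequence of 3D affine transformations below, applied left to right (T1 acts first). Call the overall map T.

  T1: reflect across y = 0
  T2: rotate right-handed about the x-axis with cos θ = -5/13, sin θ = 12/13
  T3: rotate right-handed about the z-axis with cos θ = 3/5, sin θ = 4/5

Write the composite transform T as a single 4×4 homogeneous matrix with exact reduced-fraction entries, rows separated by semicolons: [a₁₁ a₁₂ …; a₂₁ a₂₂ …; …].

T = [3/5 -4/13 48/65 0; 4/5 3/13 -36/65 0; 0 -12/13 -5/13 0; 0 0 0 1]

T1 = [1 0 0 0; 0 -1 0 0; 0 0 1 0; 0 0 0 1]
T2·T1 = [1 0 0 0; 0 5/13 -12/13 0; 0 -12/13 -5/13 0; 0 0 0 1]
T3·…·T1 = [3/5 -4/13 48/65 0; 4/5 3/13 -36/65 0; 0 -12/13 -5/13 0; 0 0 0 1]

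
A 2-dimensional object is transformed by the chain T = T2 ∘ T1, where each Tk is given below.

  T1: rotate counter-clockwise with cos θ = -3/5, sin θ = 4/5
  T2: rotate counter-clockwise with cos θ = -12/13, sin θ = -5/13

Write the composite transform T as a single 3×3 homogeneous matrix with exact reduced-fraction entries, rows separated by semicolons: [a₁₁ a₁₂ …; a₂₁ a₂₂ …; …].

T = [56/65 33/65 0; -33/65 56/65 0; 0 0 1]

T1 = [-3/5 -4/5 0; 4/5 -3/5 0; 0 0 1]
T2·T1 = [56/65 33/65 0; -33/65 56/65 0; 0 0 1]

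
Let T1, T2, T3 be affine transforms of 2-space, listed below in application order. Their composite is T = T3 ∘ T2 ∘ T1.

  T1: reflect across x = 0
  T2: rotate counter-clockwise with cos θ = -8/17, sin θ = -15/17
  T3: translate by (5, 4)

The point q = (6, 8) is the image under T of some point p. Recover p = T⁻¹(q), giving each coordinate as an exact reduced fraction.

T1 = [-1 0 0; 0 1 0; 0 0 1]
T2·T1 = [8/17 15/17 0; 15/17 -8/17 0; 0 0 1]
T3·…·T1 = [8/17 15/17 5; 15/17 -8/17 4; 0 0 1]
det M = -1; M⁻¹ = [8/17 15/17 -100/17; 15/17 -8/17 -43/17; 0 0 1]
M⁻¹ · (6, 8)ᵀ = (4, -1)ᵀ

p = (4, -1)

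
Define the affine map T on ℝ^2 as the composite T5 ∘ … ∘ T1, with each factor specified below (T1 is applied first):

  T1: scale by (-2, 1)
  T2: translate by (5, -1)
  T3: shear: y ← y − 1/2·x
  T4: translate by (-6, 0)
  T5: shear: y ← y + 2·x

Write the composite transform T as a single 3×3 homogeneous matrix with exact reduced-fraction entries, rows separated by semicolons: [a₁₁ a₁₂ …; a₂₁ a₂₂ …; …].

T1 = [-2 0 0; 0 1 0; 0 0 1]
T2·T1 = [-2 0 5; 0 1 -1; 0 0 1]
T3·…·T1 = [-2 0 5; 1 1 -7/2; 0 0 1]
T4·…·T1 = [-2 0 -1; 1 1 -7/2; 0 0 1]
T5·…·T1 = [-2 0 -1; -3 1 -11/2; 0 0 1]

T = [-2 0 -1; -3 1 -11/2; 0 0 1]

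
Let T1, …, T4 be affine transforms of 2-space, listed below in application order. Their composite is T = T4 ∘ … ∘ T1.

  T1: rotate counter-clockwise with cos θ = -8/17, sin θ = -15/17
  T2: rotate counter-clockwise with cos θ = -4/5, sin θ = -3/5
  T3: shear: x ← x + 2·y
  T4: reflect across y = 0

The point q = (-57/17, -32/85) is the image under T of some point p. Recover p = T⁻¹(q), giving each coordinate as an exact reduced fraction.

p = (1, 4)

T1 = [-8/17 15/17 0; -15/17 -8/17 0; 0 0 1]
T2·T1 = [-13/85 -84/85 0; 84/85 -13/85 0; 0 0 1]
T3·…·T1 = [31/17 -22/17 0; 84/85 -13/85 0; 0 0 1]
T4·…·T1 = [31/17 -22/17 0; -84/85 13/85 0; 0 0 1]
det M = -1; M⁻¹ = [-13/85 -22/17 0; -84/85 -31/17 0; 0 0 1]
M⁻¹ · (-57/17, -32/85)ᵀ = (1, 4)ᵀ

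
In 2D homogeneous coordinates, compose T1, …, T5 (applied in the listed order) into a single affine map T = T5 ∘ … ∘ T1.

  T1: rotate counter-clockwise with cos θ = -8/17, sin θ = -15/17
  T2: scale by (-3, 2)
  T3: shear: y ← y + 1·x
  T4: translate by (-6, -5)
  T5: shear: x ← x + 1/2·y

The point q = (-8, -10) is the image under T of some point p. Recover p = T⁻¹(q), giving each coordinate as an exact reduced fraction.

T1 = [-8/17 15/17 0; -15/17 -8/17 0; 0 0 1]
T2·T1 = [24/17 -45/17 0; -30/17 -16/17 0; 0 0 1]
T3·…·T1 = [24/17 -45/17 0; -6/17 -61/17 0; 0 0 1]
T4·…·T1 = [24/17 -45/17 -6; -6/17 -61/17 -5; 0 0 1]
T5·…·T1 = [21/17 -151/34 -17/2; -6/17 -61/17 -5; 0 0 1]
det M = -6; M⁻¹ = [61/102 -151/204 47/34; -1/17 -7/34 -26/17; 0 0 1]
M⁻¹ · (-8, -10)ᵀ = (4, 1)ᵀ

p = (4, 1)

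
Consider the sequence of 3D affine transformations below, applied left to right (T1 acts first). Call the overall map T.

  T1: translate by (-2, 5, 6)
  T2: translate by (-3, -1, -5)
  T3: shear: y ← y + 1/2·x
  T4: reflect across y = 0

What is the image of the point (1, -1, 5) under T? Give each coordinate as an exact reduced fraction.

T(p) = (-4, -1, 6)

T1 translate by (-2, 5, 6): (1, -1, 5) → (-1, 4, 11)
T2 translate by (-3, -1, -5): (-1, 4, 11) → (-4, 3, 6)
T3 shear: y ← y + 1/2·x: (-4, 3, 6) → (-4, 1, 6)
T4 reflect across y = 0: (-4, 1, 6) → (-4, -1, 6)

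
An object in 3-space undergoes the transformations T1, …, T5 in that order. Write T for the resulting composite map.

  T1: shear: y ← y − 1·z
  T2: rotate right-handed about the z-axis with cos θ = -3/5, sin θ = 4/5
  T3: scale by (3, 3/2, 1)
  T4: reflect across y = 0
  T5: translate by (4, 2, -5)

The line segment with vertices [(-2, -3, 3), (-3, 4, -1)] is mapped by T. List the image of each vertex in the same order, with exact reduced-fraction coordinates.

image vertices: (22, -1, -2), (-13/5, 101/10, -6)

T1 shear: y ← y − 1·z: (-2, -3, 3) → (-2, -6, 3); (-3, 4, -1) → (-3, 5, -1)
T2 rotate right-handed about the z-axis with cos θ = -3/5, sin θ = 4/5: (-2, -6, 3) → (6, 2, 3); (-3, 5, -1) → (-11/5, -27/5, -1)
T3 scale by (3, 3/2, 1): (6, 2, 3) → (18, 3, 3); (-11/5, -27/5, -1) → (-33/5, -81/10, -1)
T4 reflect across y = 0: (18, 3, 3) → (18, -3, 3); (-33/5, -81/10, -1) → (-33/5, 81/10, -1)
T5 translate by (4, 2, -5): (18, -3, 3) → (22, -1, -2); (-33/5, 81/10, -1) → (-13/5, 101/10, -6)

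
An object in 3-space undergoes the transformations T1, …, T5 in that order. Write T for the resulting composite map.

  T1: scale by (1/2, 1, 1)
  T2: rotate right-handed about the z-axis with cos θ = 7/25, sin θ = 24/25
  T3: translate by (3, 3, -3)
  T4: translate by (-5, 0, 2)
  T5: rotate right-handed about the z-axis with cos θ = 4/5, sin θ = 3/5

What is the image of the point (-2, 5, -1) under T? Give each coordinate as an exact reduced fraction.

T(p) = (-966/125, -187/125, -2)

T1 scale by (1/2, 1, 1): (-2, 5, -1) → (-1, 5, -1)
T2 rotate right-handed about the z-axis with cos θ = 7/25, sin θ = 24/25: (-1, 5, -1) → (-127/25, 11/25, -1)
T3 translate by (3, 3, -3): (-127/25, 11/25, -1) → (-52/25, 86/25, -4)
T4 translate by (-5, 0, 2): (-52/25, 86/25, -4) → (-177/25, 86/25, -2)
T5 rotate right-handed about the z-axis with cos θ = 4/5, sin θ = 3/5: (-177/25, 86/25, -2) → (-966/125, -187/125, -2)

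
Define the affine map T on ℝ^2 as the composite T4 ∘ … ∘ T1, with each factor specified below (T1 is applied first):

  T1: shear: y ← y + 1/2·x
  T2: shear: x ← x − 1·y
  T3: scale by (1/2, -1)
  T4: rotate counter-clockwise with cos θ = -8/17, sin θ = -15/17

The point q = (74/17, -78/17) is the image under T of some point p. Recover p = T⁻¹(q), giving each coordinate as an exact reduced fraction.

p = (-2, -5)

T1 = [1 0 0; 1/2 1 0; 0 0 1]
T2·T1 = [1/2 -1 0; 1/2 1 0; 0 0 1]
T3·…·T1 = [1/4 -1/2 0; -1/2 -1 0; 0 0 1]
T4·…·T1 = [-19/34 -11/17 0; 1/68 31/34 0; 0 0 1]
det M = -1/2; M⁻¹ = [-31/17 -22/17 0; 1/34 19/17 0; 0 0 1]
M⁻¹ · (74/17, -78/17)ᵀ = (-2, -5)ᵀ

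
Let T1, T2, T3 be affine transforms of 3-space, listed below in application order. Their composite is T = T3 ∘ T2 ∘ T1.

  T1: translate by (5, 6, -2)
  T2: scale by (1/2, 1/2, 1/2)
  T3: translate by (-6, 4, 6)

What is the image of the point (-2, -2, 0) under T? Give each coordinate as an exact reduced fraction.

T1 translate by (5, 6, -2): (-2, -2, 0) → (3, 4, -2)
T2 scale by (1/2, 1/2, 1/2): (3, 4, -2) → (3/2, 2, -1)
T3 translate by (-6, 4, 6): (3/2, 2, -1) → (-9/2, 6, 5)

T(p) = (-9/2, 6, 5)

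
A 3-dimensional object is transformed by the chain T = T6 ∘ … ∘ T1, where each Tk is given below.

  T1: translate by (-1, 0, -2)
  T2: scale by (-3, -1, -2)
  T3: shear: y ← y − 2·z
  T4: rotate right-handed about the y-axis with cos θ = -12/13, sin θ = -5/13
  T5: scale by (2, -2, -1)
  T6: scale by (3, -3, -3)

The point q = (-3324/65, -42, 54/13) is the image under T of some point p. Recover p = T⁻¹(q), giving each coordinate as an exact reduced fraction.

T1 = [1 0 0 -1; 0 1 0 0; 0 0 1 -2; 0 0 0 1]
T2·T1 = [-3 0 0 3; 0 -1 0 0; 0 0 -2 4; 0 0 0 1]
T3·…·T1 = [-3 0 0 3; 0 -1 4 -8; 0 0 -2 4; 0 0 0 1]
T4·…·T1 = [36/13 0 10/13 -56/13; 0 -1 4 -8; -15/13 0 24/13 -33/13; 0 0 0 1]
T5·…·T1 = [72/13 0 20/13 -112/13; 0 2 -8 16; 15/13 0 -24/13 33/13; 0 0 0 1]
T6·…·T1 = [216/13 0 60/13 -336/13; 0 -6 24 -48; -45/13 0 72/13 -99/13; 0 0 0 1]
det M = -648; M⁻¹ = [2/39 0 -5/117 1; 5/39 -1/6 8/13 0; 5/156 0 2/13 2; 0 0 0 1]
M⁻¹ · (-3324/65, -42, 54/13)ᵀ = (-9/5, 3, 1)ᵀ

p = (-9/5, 3, 1)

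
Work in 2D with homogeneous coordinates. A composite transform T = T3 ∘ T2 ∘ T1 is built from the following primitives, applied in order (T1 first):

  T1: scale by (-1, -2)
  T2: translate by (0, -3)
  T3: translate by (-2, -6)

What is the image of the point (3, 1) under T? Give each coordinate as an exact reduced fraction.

T1 scale by (-1, -2): (3, 1) → (-3, -2)
T2 translate by (0, -3): (-3, -2) → (-3, -5)
T3 translate by (-2, -6): (-3, -5) → (-5, -11)

T(p) = (-5, -11)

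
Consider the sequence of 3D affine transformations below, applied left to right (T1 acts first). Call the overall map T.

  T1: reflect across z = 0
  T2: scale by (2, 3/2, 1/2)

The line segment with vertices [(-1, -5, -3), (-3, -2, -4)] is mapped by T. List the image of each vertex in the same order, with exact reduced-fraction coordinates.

T1 reflect across z = 0: (-1, -5, -3) → (-1, -5, 3); (-3, -2, -4) → (-3, -2, 4)
T2 scale by (2, 3/2, 1/2): (-1, -5, 3) → (-2, -15/2, 3/2); (-3, -2, 4) → (-6, -3, 2)

image vertices: (-2, -15/2, 3/2), (-6, -3, 2)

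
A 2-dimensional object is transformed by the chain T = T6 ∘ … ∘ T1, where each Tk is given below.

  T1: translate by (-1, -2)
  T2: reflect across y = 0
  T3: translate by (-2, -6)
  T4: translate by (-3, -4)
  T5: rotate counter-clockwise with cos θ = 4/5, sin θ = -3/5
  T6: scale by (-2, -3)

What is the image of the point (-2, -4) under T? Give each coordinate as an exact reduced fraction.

T1 translate by (-1, -2): (-2, -4) → (-3, -6)
T2 reflect across y = 0: (-3, -6) → (-3, 6)
T3 translate by (-2, -6): (-3, 6) → (-5, 0)
T4 translate by (-3, -4): (-5, 0) → (-8, -4)
T5 rotate counter-clockwise with cos θ = 4/5, sin θ = -3/5: (-8, -4) → (-44/5, 8/5)
T6 scale by (-2, -3): (-44/5, 8/5) → (88/5, -24/5)

T(p) = (88/5, -24/5)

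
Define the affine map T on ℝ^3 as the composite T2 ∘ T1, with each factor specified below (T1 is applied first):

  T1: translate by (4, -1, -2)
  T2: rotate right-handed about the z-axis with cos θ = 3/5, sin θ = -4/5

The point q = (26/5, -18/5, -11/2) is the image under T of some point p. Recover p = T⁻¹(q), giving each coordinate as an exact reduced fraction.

T1 = [1 0 0 4; 0 1 0 -1; 0 0 1 -2; 0 0 0 1]
T2·T1 = [3/5 4/5 0 8/5; -4/5 3/5 0 -19/5; 0 0 1 -2; 0 0 0 1]
det M = 1; M⁻¹ = [3/5 -4/5 0 -4; 4/5 3/5 0 1; 0 0 1 2; 0 0 0 1]
M⁻¹ · (26/5, -18/5, -11/2)ᵀ = (2, 3, -7/2)ᵀ

p = (2, 3, -7/2)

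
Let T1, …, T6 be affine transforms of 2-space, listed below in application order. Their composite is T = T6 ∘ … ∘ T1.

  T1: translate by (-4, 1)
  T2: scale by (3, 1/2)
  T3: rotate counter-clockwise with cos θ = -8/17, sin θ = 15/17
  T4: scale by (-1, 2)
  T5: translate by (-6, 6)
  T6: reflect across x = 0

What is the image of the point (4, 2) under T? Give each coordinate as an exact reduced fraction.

T1 translate by (-4, 1): (4, 2) → (0, 3)
T2 scale by (3, 1/2): (0, 3) → (0, 3/2)
T3 rotate counter-clockwise with cos θ = -8/17, sin θ = 15/17: (0, 3/2) → (-45/34, -12/17)
T4 scale by (-1, 2): (-45/34, -12/17) → (45/34, -24/17)
T5 translate by (-6, 6): (45/34, -24/17) → (-159/34, 78/17)
T6 reflect across x = 0: (-159/34, 78/17) → (159/34, 78/17)

T(p) = (159/34, 78/17)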